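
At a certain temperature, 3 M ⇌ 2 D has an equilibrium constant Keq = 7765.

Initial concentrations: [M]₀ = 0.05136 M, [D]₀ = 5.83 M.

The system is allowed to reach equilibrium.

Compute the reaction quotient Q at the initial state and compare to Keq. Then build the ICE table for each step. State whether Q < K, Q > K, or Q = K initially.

Q₀ = 2.5088e+05; Q > K (proceeds reverse)

Q₀ = 2.5088e+05 vs Keq = 7765 ⇒ Q>K, reverse
Step 1:
                   M          D
  Initial    0.05136       5.83
  Change      0.1108   -0.07389
  Equil       0.1622      5.756
  solve Keq expr → x = -0.03695; check Q = 7765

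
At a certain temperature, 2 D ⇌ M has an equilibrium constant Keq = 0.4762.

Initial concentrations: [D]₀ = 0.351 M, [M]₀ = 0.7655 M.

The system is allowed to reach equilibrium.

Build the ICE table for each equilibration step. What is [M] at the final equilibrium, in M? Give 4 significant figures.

Q₀ = 6.213 vs Keq = 0.4762 ⇒ Q>K, reverse
Step 1:
                    D           M
  Initial       0.351      0.7655
  Change       0.6246     -0.3123
  Equil        0.9756      0.4532
  solve Keq expr → x = -0.3123; check Q = 0.4762

[M]_eq = 0.4532 M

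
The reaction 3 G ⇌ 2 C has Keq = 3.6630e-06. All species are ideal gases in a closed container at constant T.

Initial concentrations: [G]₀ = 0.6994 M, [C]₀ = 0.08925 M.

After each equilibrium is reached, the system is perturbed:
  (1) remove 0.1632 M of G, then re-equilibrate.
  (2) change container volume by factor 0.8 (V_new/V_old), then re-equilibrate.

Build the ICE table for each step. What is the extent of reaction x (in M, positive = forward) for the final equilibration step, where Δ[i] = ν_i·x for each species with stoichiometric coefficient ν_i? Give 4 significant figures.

x = 7.6870e-05 M

Q₀ = 0.02328 vs Keq = 3.6630e-06 ⇒ Q>K, reverse
Step 1:
                   G          C
  Initial     0.6994    0.08925
  Change      0.1317    -0.0878
  Equil       0.8311    0.00145
  solve Keq expr → x = -0.0439; check Q = 3.6630e-06
Then remove 0.1632 M of G.
Step 2:
                   G          C
  Initial     0.6679    0.00145
  Change  6.0599e-04 -4.0399e-04
  Equil       0.6685   0.001046
  solve Keq expr → x = -2.0200e-04; check Q = 3.6630e-06
Then change container volume by factor 0.8 (V_new/V_old).
Step 3:
                   G          C
  Initial     0.8356   0.001308
  Change  -2.3061e-04 1.5374e-04
  Equil       0.8354   0.001461
  solve Keq expr → x = 7.6870e-05; check Q = 3.6630e-06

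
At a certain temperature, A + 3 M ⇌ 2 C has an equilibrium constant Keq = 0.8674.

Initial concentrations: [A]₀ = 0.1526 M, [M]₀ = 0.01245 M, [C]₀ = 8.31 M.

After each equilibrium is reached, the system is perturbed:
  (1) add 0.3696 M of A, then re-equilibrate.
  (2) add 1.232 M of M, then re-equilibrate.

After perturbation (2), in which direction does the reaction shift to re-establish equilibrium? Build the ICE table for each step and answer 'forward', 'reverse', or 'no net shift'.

Direction: forward

Q₀ = 2.3450e+08 vs Keq = 0.8674 ⇒ Q>K, reverse
Step 1:
                  A         M         C
  init       0.1526   0.01245      8.31
  Δ           1.087      3.26    -2.173
  eq          1.239     3.272     6.137
  solve Keq expr → x = -1.087; check Q = 0.8674
Then add 0.3696 M of A.
Step 2:
                  A         M         C
  init        1.609     3.272     6.137
  Δ        -0.06346   -0.1904    0.1269
  eq          1.545     3.082     6.264
  solve Keq expr → x = 0.06346; check Q = 0.8674
Then add 1.232 M of M.
Step 3:
                  A         M         C
  init        1.545     4.314     6.264
  Δ          -0.277   -0.8309     0.554
  eq          1.268     3.483     6.818
  solve Keq expr → x = 0.277; check Q = 0.8674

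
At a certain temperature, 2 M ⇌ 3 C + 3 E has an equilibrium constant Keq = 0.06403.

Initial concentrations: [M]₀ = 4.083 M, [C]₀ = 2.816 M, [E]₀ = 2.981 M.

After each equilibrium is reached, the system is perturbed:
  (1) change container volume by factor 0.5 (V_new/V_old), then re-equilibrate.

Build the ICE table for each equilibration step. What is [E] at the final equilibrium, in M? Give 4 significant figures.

Q₀ = 35.48 vs Keq = 0.06403 ⇒ Q>K, reverse
Step 1:
                   M          C          E
  I            4.083      2.816      2.981
  C            1.196     -1.794     -1.794
  E            5.279      1.022      1.187
  solve Keq expr → x = -0.598; check Q = 0.06403
Then change container volume by factor 0.5 (V_new/V_old).
Step 2:
                   M          C          E
  I            10.56      2.044      2.374
  C            0.526     -0.789     -0.789
  E            11.08      1.255      1.585
  solve Keq expr → x = -0.263; check Q = 0.06403

[E]_eq = 1.585 M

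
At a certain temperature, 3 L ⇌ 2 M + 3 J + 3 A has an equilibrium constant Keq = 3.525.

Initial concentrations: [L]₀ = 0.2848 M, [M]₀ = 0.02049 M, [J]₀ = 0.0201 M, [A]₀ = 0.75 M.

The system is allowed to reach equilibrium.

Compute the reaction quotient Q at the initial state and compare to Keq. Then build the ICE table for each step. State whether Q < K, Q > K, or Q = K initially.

Q₀ = 6.2264e-08 vs Keq = 3.525 ⇒ Q<K, forward
Step 1:
                   L          M          J          A
  init        0.2848    0.02049     0.0201       0.75
  Δ          -0.2334     0.1556     0.2334     0.2334
  eq         0.05144     0.1761     0.2535     0.9834
  solve Keq expr → x = 0.07779; check Q = 3.525

Q₀ = 6.2264e-08; Q < K (proceeds forward)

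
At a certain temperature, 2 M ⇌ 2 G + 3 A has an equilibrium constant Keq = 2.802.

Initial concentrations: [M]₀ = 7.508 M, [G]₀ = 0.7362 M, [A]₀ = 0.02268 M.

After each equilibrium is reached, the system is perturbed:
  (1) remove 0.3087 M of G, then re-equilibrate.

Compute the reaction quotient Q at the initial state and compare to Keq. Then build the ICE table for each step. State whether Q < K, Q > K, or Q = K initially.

Q₀ = 1.1217e-07 vs Keq = 2.802 ⇒ Q<K, forward
Step 1:
                    M           G           A
  I             7.508      0.7362     0.02268
  C            -1.677       1.677       2.516
  E             5.831       2.413       2.538
  solve Keq expr → x = 0.8386; check Q = 2.802
Then remove 0.3087 M of G.
Step 2:
                    M           G           A
  I             5.831       2.105       2.538
  C          -0.09116     0.09116      0.1367
  E              5.74       2.196       2.675
  solve Keq expr → x = 0.04558; check Q = 2.802

Q₀ = 1.1217e-07; Q < K (proceeds forward)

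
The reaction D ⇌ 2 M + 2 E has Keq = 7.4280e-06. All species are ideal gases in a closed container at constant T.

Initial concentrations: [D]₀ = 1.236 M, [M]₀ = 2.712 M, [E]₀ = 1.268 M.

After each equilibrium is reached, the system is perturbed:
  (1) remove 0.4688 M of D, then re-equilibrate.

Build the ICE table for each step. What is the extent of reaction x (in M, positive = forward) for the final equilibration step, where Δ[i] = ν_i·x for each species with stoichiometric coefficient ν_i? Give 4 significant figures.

x = -1.7284e-04 M

Q₀ = 9.568 vs Keq = 7.4280e-06 ⇒ Q>K, reverse
Step 1:
                   D          M          E
  Initial      1.236      2.712      1.268
  Change      0.6327     -1.265     -1.265
  Equil        1.869      1.447   0.002576
  solve Keq expr → x = -0.6327; check Q = 7.4280e-06
Then remove 0.4688 M of D.
Step 2:
                   D          M          E
  Initial        1.4      1.447   0.002576
  Change  1.7284e-04 -3.4568e-04 -3.4568e-04
  Equil          1.4      1.446    0.00223
  solve Keq expr → x = -1.7284e-04; check Q = 7.4280e-06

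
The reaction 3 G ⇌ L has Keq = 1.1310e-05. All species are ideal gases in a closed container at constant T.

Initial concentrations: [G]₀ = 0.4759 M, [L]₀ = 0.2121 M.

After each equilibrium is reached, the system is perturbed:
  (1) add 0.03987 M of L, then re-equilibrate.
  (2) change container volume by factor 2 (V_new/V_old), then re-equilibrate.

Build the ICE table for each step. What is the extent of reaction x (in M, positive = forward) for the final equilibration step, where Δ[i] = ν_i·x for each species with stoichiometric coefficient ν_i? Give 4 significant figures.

x = -7.9258e-06 M

Q₀ = 1.968 vs Keq = 1.1310e-05 ⇒ Q>K, reverse
Step 1:
                    G           L
  init         0.4759      0.2121
  Δ            0.6363     -0.2121
  eq            1.112  1.5558e-05
  solve Keq expr → x = -0.2121; check Q = 1.1310e-05
Then add 0.03987 M of L.
Step 2:
                    G           L
  init          1.112     0.03989
  Δ            0.1196    -0.03986
  eq            1.232  2.1136e-05
  solve Keq expr → x = -0.03986; check Q = 1.1310e-05
Then change container volume by factor 2 (V_new/V_old).
Step 3:
                    G           L
  init         0.6159  1.0568e-05
  Δ        2.3777e-05 -7.9258e-06
  eq           0.6159  2.6423e-06
  solve Keq expr → x = -7.9258e-06; check Q = 1.1310e-05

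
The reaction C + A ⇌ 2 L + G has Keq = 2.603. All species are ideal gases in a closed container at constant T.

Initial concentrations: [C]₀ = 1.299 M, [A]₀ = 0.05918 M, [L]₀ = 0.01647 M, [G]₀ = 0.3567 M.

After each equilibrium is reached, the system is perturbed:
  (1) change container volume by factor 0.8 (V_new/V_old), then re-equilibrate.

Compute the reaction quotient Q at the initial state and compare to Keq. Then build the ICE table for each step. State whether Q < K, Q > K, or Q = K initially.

Q₀ = 0.001259 vs Keq = 2.603 ⇒ Q<K, forward
Step 1:
                  C         A         L         G
  Initial     1.299   0.05918   0.01647    0.3567
  Change     -0.057    -0.057     0.114     0.057
  Equil       1.242  0.002178    0.1305    0.4137
  solve Keq expr → x = 0.057; check Q = 2.603
Then change container volume by factor 0.8 (V_new/V_old).
Step 2:
                  C         A         L         G
  Initial     1.552  0.002723    0.1631    0.5171
  Change  6.2351e-04 6.2351e-04 -0.001247 -6.2351e-04
  Equil       1.553  0.003346    0.1618    0.5165
  solve Keq expr → x = -6.2351e-04; check Q = 2.603

Q₀ = 0.001259; Q < K (proceeds forward)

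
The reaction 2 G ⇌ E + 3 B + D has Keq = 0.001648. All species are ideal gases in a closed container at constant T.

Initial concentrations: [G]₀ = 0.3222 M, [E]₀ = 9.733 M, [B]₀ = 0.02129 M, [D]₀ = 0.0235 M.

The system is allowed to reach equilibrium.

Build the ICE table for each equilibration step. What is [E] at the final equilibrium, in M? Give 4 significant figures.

[E]_eq = 9.749 M

Q₀ = 2.1261e-05 vs Keq = 0.001648 ⇒ Q<K, forward
Step 1:
                    G           E           B           D
  I            0.3222       9.733     0.02129      0.0235
  C          -0.03296     0.01648     0.04943     0.01648
  E            0.2892       9.749     0.07072     0.03998
  solve Keq expr → x = 0.01648; check Q = 0.001648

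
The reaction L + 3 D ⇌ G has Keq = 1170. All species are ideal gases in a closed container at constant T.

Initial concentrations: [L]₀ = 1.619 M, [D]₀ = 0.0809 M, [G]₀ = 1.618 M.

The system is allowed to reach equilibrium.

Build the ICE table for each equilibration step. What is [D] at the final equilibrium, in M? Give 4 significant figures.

[D]_eq = 0.0947 M

Q₀ = 1887 vs Keq = 1170 ⇒ Q>K, reverse
Step 1:
                   L          D          G
  I            1.619     0.0809      1.618
  C         0.004601     0.0138  -0.004601
  E            1.624     0.0947      1.613
  solve Keq expr → x = -0.004601; check Q = 1170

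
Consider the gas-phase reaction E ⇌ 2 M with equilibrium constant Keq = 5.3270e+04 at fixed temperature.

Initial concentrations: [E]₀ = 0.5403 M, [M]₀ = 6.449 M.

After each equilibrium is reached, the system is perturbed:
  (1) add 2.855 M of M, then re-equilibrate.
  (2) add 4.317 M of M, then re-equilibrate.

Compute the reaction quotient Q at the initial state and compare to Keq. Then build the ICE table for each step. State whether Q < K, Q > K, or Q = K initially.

Q₀ = 76.98 vs Keq = 5.3270e+04 ⇒ Q<K, forward
Step 1:
                    E           M
  Initial      0.5403       6.449
  Change      -0.5392       1.078
  Equil      0.001064       7.527
  solve Keq expr → x = 0.5392; check Q = 5.3270e+04
Then add 2.855 M of M.
Step 2:
                    E           M
  Initial    0.001064       10.38
  Change   9.5913e-04   -0.001918
  Equil      0.002023       10.38
  solve Keq expr → x = -9.5913e-04; check Q = 5.3270e+04
Then add 4.317 M of M.
Step 3:
                    E           M
  Initial    0.002023        14.7
  Change      0.00203    -0.00406
  Equil      0.004053       14.69
  solve Keq expr → x = -0.00203; check Q = 5.3270e+04

Q₀ = 76.98; Q < K (proceeds forward)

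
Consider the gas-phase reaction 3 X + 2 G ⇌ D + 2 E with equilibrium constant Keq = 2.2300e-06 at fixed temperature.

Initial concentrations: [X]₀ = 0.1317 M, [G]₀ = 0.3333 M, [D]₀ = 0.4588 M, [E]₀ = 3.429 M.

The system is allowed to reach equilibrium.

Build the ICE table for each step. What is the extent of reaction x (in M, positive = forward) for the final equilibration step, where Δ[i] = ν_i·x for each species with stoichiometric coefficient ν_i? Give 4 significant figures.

x = -0.4588 M

Q₀ = 2.1258e+04 vs Keq = 2.2300e-06 ⇒ Q>K, reverse
Step 1:
                  X         G         D         E
  I          0.1317    0.3333    0.4588     3.429
  C           1.376    0.9176   -0.4588   -0.9176
  E           1.508     1.251 1.8976e-06     2.511
  solve Keq expr → x = -0.4588; check Q = 2.2300e-06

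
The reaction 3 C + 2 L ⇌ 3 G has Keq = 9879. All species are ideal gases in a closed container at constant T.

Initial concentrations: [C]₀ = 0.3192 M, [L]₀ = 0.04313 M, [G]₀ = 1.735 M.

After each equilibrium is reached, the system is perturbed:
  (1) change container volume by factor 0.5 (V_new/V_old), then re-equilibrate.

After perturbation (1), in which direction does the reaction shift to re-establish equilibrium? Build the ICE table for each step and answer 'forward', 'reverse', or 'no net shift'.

Q₀ = 8.6328e+04 vs Keq = 9879 ⇒ Q>K, reverse
Step 1:
                   C          L          G
  init        0.3192    0.04313      1.735
  Δ          0.06929    0.04619   -0.06929
  eq          0.3885    0.08932      1.666
  solve Keq expr → x = -0.0231; check Q = 9879
Then change container volume by factor 0.5 (V_new/V_old).
Step 2:
                   C          L          G
  init         0.777     0.1786      3.331
  Δ         -0.09708   -0.06472    0.09708
  eq          0.6799     0.1139      3.428
  solve Keq expr → x = 0.03236; check Q = 9879

Direction: forward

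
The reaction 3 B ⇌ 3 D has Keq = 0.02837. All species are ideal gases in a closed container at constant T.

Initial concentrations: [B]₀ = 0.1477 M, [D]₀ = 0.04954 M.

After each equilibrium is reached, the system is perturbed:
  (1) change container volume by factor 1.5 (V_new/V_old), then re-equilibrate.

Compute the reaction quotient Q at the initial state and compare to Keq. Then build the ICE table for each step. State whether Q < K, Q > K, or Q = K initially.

Q₀ = 0.03773; Q > K (proceeds reverse)

Q₀ = 0.03773 vs Keq = 0.02837 ⇒ Q>K, reverse
Step 1:
                  B         D
  Initial    0.1477   0.04954
  Change   0.003443 -0.003443
  Equil      0.1511    0.0461
  solve Keq expr → x = -0.001148; check Q = 0.02837
Then change container volume by factor 1.5 (V_new/V_old).
Step 2:
                  B         D
  Initial    0.1008   0.03073
  Change          0         0
  Equil      0.1008   0.03073
  solve Keq expr → x = 0; check Q = 0.02837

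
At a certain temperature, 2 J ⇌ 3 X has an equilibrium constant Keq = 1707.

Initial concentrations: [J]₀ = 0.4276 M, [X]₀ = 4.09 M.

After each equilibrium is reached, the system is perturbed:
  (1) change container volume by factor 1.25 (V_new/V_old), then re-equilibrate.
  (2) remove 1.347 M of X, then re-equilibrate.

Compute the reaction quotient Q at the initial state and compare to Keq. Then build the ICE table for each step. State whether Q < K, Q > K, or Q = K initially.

Q₀ = 374.2 vs Keq = 1707 ⇒ Q<K, forward
Step 1:
                  J         X
  Initial    0.4276      4.09
  Change    -0.2045    0.3067
  Equil      0.2231     4.397
  solve Keq expr → x = 0.1022; check Q = 1707
Then change container volume by factor 1.25 (V_new/V_old).
Step 2:
                  J         X
  Initial    0.1785     3.517
  Change    -0.0171   0.02564
  Equil      0.1614     3.543
  solve Keq expr → x = 0.008548; check Q = 1707
Then remove 1.347 M of X.
Step 3:
                  J         X
  Initial    0.1614     2.196
  Change    -0.0764    0.1146
  Equil     0.08501     2.311
  solve Keq expr → x = 0.0382; check Q = 1707

Q₀ = 374.2; Q < K (proceeds forward)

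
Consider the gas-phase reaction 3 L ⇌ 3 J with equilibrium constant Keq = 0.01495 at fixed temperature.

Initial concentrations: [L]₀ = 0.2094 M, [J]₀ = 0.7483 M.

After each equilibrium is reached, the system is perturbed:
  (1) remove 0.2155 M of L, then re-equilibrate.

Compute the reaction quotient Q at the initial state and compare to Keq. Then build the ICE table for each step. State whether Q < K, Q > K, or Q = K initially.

Q₀ = 45.63; Q > K (proceeds reverse)

Q₀ = 45.63 vs Keq = 0.01495 ⇒ Q>K, reverse
Step 1:
                    L           J
  init         0.2094      0.7483
  Δ             0.559      -0.559
  eq           0.7684      0.1893
  solve Keq expr → x = -0.1863; check Q = 0.01495
Then remove 0.2155 M of L.
Step 2:
                    L           J
  init         0.5529      0.1893
  Δ           0.04259    -0.04259
  eq           0.5955      0.1467
  solve Keq expr → x = -0.0142; check Q = 0.01495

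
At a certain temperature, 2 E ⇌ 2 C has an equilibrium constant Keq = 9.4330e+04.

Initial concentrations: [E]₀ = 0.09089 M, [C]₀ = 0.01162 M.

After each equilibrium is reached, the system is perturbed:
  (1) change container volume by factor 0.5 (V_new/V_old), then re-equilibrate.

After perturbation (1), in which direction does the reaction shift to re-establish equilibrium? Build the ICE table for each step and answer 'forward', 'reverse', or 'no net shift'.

Q₀ = 0.01634 vs Keq = 9.4330e+04 ⇒ Q<K, forward
Step 1:
                  E         C
  I         0.09089   0.01162
  C        -0.09056   0.09056
  E       3.3268e-04    0.1022
  solve Keq expr → x = 0.04528; check Q = 9.4330e+04
Then change container volume by factor 0.5 (V_new/V_old).
Step 2:
                  E         C
  I       6.6536e-04    0.2044
  C               0         0
  E       6.6536e-04    0.2044
  solve Keq expr → x = 0; check Q = 9.4330e+04

Direction: no net shift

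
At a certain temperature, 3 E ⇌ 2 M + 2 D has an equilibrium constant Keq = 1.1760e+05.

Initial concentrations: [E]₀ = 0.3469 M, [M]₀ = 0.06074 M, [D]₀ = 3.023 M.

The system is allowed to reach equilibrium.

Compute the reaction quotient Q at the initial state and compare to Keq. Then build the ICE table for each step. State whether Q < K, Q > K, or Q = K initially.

Q₀ = 0.8076 vs Keq = 1.1760e+05 ⇒ Q<K, forward
Step 1:
                    E           M           D
  init         0.3469     0.06074       3.023
  Δ           -0.3278      0.2185      0.2185
  eq           0.0191      0.2793       3.242
  solve Keq expr → x = 0.1093; check Q = 1.1760e+05

Q₀ = 0.8076; Q < K (proceeds forward)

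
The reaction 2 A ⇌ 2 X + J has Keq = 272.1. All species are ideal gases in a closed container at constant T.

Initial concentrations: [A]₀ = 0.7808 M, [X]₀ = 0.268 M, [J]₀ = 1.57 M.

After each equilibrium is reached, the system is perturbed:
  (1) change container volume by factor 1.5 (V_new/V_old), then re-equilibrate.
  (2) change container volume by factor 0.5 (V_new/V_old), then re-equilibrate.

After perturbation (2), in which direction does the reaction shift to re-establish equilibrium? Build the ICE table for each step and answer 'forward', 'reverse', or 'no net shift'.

Direction: reverse

Q₀ = 0.185 vs Keq = 272.1 ⇒ Q<K, forward
Step 1:
                  A         X         J
  I          0.7808     0.268      1.57
  C         -0.6995    0.6995    0.3498
  E         0.08127    0.9675      1.92
  solve Keq expr → x = 0.3498; check Q = 272.1
Then change container volume by factor 1.5 (V_new/V_old).
Step 2:
                  A         X         J
  I         0.05418     0.645      1.28
  C       -0.009228  0.009228  0.004614
  E         0.04495    0.6542     1.284
  solve Keq expr → x = 0.004614; check Q = 272.1
Then change container volume by factor 0.5 (V_new/V_old).
Step 3:
                  A         X         J
  I          0.0899     1.308     2.569
  C         0.03357  -0.03357  -0.01679
  E          0.1235     1.275     2.552
  solve Keq expr → x = -0.01679; check Q = 272.1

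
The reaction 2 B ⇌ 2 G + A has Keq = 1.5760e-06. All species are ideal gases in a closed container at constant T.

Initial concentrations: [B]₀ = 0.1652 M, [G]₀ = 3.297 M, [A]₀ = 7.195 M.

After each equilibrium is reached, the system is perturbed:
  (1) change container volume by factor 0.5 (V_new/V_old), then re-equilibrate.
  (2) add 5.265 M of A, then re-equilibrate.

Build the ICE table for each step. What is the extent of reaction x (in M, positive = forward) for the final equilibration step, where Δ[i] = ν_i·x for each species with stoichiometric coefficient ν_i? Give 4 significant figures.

x = -2.3014e-04 M

Q₀ = 2866 vs Keq = 1.5760e-06 ⇒ Q>K, reverse
Step 1:
                   B          G          A
  init        0.1652      3.297      7.195
  Δ            3.295     -3.295     -1.648
  eq            3.46   0.001844      5.547
  solve Keq expr → x = -1.648; check Q = 1.5760e-06
Then change container volume by factor 0.5 (V_new/V_old).
Step 2:
                   B          G          A
  init         6.921   0.003689      11.09
  Δ          0.00108   -0.00108 -5.3997e-04
  eq           6.922   0.002609      11.09
  solve Keq expr → x = -5.3997e-04; check Q = 1.5760e-06
Then add 5.265 M of A.
Step 3:
                   B          G          A
  init         6.922   0.002609      16.36
  Δ       4.6028e-04 -4.6028e-04 -2.3014e-04
  eq           6.922   0.002149      16.36
  solve Keq expr → x = -2.3014e-04; check Q = 1.5760e-06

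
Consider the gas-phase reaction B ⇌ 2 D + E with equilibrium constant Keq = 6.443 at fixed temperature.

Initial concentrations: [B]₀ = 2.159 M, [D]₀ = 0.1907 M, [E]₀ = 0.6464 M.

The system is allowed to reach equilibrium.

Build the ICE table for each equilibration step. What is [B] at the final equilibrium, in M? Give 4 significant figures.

Q₀ = 0.01089 vs Keq = 6.443 ⇒ Q<K, forward
Step 1:
                  B         D         E
  Initial     2.159    0.1907    0.6464
  Change    -0.9829     1.966    0.9829
  Equil       1.176     2.157     1.629
  solve Keq expr → x = 0.9829; check Q = 6.443

[B]_eq = 1.176 M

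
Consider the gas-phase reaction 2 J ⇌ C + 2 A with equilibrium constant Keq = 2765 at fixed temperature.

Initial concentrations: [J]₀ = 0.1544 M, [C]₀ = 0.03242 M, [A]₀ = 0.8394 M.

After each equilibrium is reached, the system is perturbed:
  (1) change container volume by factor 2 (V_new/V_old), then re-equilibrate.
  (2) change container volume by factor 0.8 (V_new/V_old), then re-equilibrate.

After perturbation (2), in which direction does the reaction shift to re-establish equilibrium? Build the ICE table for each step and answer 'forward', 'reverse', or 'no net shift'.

Q₀ = 0.9582 vs Keq = 2765 ⇒ Q<K, forward
Step 1:
                  J         C         A
  init       0.1544   0.03242    0.8394
  Δ         -0.1483   0.07413    0.1483
  eq       0.006131    0.1066    0.9877
  solve Keq expr → x = 0.07413; check Q = 2765
Then change container volume by factor 2 (V_new/V_old).
Step 2:
                  J         C         A
  init     0.003066   0.05328    0.4938
  Δ       -8.8502e-04 4.4251e-04 8.8502e-04
  eq       0.002181   0.05372    0.4947
  solve Keq expr → x = 4.4251e-04; check Q = 2765
Then change container volume by factor 0.8 (V_new/V_old).
Step 3:
                  J         C         A
  init     0.002726   0.06715    0.6184
  Δ       3.1658e-04 -1.5829e-04 -3.1658e-04
  eq       0.003042   0.06699    0.6181
  solve Keq expr → x = -1.5829e-04; check Q = 2765

Direction: reverse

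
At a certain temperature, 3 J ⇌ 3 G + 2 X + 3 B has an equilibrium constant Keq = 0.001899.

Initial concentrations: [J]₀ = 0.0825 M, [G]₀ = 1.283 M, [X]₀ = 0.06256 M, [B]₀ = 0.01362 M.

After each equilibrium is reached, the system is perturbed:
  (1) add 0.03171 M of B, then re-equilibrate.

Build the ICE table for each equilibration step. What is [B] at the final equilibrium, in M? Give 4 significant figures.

Q₀ = 3.7191e-05 vs Keq = 0.001899 ⇒ Q<K, forward
Step 1:
                    J           G           X           B
  Initial      0.0825       1.283     0.06256     0.01362
  Change     -0.01972     0.01972     0.01315     0.01972
  Equil       0.06278       1.303     0.07571     0.03334
  solve Keq expr → x = 0.006575; check Q = 0.001899
Then add 0.03171 M of B.
Step 2:
                    J           G           X           B
  Initial     0.06278       1.303     0.07571     0.06505
  Change      0.01711    -0.01711    -0.01141    -0.01711
  Equil       0.07989       1.286      0.0643     0.04794
  solve Keq expr → x = -0.005704; check Q = 0.001899

[B]_eq = 0.04794 M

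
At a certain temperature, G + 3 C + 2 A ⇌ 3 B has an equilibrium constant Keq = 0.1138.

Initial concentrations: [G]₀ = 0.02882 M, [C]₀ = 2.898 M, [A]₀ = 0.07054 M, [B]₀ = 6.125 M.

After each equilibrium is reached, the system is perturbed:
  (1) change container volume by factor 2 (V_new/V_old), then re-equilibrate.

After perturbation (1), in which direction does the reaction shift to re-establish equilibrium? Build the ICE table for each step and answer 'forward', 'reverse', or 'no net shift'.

Q₀ = 6.5835e+04 vs Keq = 0.1138 ⇒ Q>K, reverse
Step 1:
                   G          C          A          B
  init       0.02882      2.898    0.07054      6.125
  Δ           0.8363      2.509      1.673     -2.509
  eq          0.8651      5.407      1.743      3.616
  solve Keq expr → x = -0.8363; check Q = 0.1138
Then change container volume by factor 2 (V_new/V_old).
Step 2:
                   G          C          A          B
  init        0.4326      2.703     0.8716      1.808
  Δ           0.1411     0.4232     0.2821    -0.4232
  eq          0.5736      3.127      1.154      1.385
  solve Keq expr → x = -0.1411; check Q = 0.1138

Direction: reverse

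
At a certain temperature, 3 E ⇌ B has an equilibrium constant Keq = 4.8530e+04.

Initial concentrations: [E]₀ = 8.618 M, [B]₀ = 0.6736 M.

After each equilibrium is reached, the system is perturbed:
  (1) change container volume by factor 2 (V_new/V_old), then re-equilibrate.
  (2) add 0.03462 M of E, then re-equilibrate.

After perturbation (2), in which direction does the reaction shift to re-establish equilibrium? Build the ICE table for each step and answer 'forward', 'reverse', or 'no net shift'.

Q₀ = 0.001052 vs Keq = 4.8530e+04 ⇒ Q<K, forward
Step 1:
                    E           B
  init          8.618      0.6736
  Δ            -8.576       2.859
  eq          0.04175       3.532
  solve Keq expr → x = 2.859; check Q = 4.8530e+04
Then change container volume by factor 2 (V_new/V_old).
Step 2:
                    E           B
  init        0.02088       1.766
  Δ           0.01224   -0.004079
  eq          0.03311       1.762
  solve Keq expr → x = -0.004079; check Q = 4.8530e+04
Then add 0.03462 M of E.
Step 3:
                    E           B
  init        0.06773       1.762
  Δ          -0.03455     0.01152
  eq          0.03319       1.774
  solve Keq expr → x = 0.01152; check Q = 4.8530e+04

Direction: forward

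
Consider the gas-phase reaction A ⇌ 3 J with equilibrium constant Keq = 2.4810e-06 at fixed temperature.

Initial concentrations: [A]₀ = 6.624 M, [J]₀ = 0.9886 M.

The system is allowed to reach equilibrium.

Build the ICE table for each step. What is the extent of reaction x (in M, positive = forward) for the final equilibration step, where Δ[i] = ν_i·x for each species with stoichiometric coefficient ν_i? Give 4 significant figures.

x = -0.3209 M

Q₀ = 0.1459 vs Keq = 2.4810e-06 ⇒ Q>K, reverse
Step 1:
                   A          J
  Initial      6.624     0.9886
  Change      0.3209    -0.9628
  Equil        6.945    0.02583
  solve Keq expr → x = -0.3209; check Q = 2.4810e-06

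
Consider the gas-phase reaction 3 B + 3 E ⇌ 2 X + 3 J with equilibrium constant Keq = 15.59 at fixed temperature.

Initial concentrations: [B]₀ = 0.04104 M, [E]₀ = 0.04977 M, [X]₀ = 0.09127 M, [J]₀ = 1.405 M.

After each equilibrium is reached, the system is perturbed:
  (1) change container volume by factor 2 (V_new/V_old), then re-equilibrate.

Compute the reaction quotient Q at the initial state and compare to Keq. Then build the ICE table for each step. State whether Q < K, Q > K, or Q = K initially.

Q₀ = 2.7112e+06 vs Keq = 15.59 ⇒ Q>K, reverse
Step 1:
                    B           E           X           J
  I           0.04104     0.04977     0.09127       1.405
  C            0.1189      0.1189    -0.07927     -0.1189
  E            0.1599      0.1687       0.012       1.286
  solve Keq expr → x = -0.03964; check Q = 15.59
Then change container volume by factor 2 (V_new/V_old).
Step 2:
                    B           E           X           J
  I           0.07997     0.08434    0.005999       0.643
  C          0.002101    0.002101     -0.0014   -0.002101
  E           0.08208     0.08644    0.004598      0.6409
  solve Keq expr → x = -7.0022e-04; check Q = 15.59

Q₀ = 2.7112e+06; Q > K (proceeds reverse)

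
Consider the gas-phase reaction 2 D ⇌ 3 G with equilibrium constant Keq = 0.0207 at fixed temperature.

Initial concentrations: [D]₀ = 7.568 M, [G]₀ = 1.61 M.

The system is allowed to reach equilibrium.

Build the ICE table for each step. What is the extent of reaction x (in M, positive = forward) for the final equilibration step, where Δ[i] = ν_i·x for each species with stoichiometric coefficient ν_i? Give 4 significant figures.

x = -0.1732 M

Q₀ = 0.07286 vs Keq = 0.0207 ⇒ Q>K, reverse
Step 1:
                  D         G
  I           7.568      1.61
  C          0.3464   -0.5196
  E           7.914      1.09
  solve Keq expr → x = -0.1732; check Q = 0.0207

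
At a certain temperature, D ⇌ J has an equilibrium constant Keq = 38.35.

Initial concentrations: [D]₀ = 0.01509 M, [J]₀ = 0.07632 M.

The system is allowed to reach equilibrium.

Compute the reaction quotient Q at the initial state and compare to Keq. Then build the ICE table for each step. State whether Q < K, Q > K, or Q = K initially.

Q₀ = 5.058; Q < K (proceeds forward)

Q₀ = 5.058 vs Keq = 38.35 ⇒ Q<K, forward
Step 1:
                  D         J
  I         0.01509   0.07632
  C        -0.01277   0.01277
  E        0.002323   0.08909
  solve Keq expr → x = 0.01277; check Q = 38.35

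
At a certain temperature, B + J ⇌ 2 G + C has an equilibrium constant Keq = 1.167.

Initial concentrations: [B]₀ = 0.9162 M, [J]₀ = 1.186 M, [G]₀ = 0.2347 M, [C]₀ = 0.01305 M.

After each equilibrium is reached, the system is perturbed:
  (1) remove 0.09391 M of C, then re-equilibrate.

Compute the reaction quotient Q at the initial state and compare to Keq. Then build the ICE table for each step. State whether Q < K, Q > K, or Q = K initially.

Q₀ = 6.6155e-04; Q < K (proceeds forward)

Q₀ = 6.6155e-04 vs Keq = 1.167 ⇒ Q<K, forward
Step 1:
                    B           J           G           C
  init         0.9162       1.186      0.2347     0.01305
  Δ           -0.4072     -0.4072      0.8144      0.4072
  eq            0.509      0.7788       1.049      0.4203
  solve Keq expr → x = 0.4072; check Q = 1.167
Then remove 0.09391 M of C.
Step 2:
                    B           J           G           C
  init          0.509      0.7788       1.049      0.3264
  Δ           -0.0253     -0.0253      0.0506      0.0253
  eq           0.4837      0.7535         1.1      0.3517
  solve Keq expr → x = 0.0253; check Q = 1.167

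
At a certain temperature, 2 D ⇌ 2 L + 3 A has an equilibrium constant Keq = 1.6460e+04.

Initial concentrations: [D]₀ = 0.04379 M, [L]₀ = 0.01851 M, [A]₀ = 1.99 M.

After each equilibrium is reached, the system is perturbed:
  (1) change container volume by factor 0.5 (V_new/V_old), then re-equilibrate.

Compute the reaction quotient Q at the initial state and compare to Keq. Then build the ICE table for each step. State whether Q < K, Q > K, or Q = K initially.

Q₀ = 1.408; Q < K (proceeds forward)

Q₀ = 1.408 vs Keq = 1.6460e+04 ⇒ Q<K, forward
Step 1:
                    D           L           A
  init        0.04379     0.01851        1.99
  Δ          -0.04239     0.04239     0.06359
  eq         0.001397      0.0609       2.054
  solve Keq expr → x = 0.0212; check Q = 1.6460e+04
Then change container volume by factor 0.5 (V_new/V_old).
Step 2:
                    D           L           A
  init       0.002794      0.1218       4.107
  Δ          0.004779   -0.004779   -0.007168
  eq         0.007573       0.117         4.1
  solve Keq expr → x = -0.002389; check Q = 1.6460e+04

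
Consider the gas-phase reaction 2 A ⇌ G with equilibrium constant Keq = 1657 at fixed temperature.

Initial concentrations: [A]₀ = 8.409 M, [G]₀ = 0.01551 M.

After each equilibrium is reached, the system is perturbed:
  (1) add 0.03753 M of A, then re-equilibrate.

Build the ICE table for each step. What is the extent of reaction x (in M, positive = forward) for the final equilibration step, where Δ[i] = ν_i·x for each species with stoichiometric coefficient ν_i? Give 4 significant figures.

Q₀ = 2.1934e-04 vs Keq = 1657 ⇒ Q<K, forward
Step 1:
                   A          G
  Initial      8.409    0.01551
  Change      -8.359      4.179
  Equil      0.05031      4.195
  solve Keq expr → x = 4.179; check Q = 1657
Then add 0.03753 M of A.
Step 2:
                   A          G
  Initial    0.08784      4.195
  Change    -0.03742    0.01871
  Equil      0.05043      4.214
  solve Keq expr → x = 0.01871; check Q = 1657

x = 0.01871 M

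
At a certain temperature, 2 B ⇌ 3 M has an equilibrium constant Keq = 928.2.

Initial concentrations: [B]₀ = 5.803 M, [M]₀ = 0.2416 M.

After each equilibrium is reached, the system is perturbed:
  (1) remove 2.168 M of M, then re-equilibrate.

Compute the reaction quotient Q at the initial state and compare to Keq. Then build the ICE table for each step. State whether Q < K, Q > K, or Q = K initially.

Q₀ = 4.1878e-04 vs Keq = 928.2 ⇒ Q<K, forward
Step 1:
                   B          M
  Initial      5.803     0.2416
  Change       -5.08      7.619
  Equil       0.7234      7.861
  solve Keq expr → x = 2.54; check Q = 928.2
Then remove 2.168 M of M.
Step 2:
                   B          M
  Initial     0.7234      5.693
  Change     -0.2355     0.3532
  Equil        0.488      6.046
  solve Keq expr → x = 0.1177; check Q = 928.2

Q₀ = 4.1878e-04; Q < K (proceeds forward)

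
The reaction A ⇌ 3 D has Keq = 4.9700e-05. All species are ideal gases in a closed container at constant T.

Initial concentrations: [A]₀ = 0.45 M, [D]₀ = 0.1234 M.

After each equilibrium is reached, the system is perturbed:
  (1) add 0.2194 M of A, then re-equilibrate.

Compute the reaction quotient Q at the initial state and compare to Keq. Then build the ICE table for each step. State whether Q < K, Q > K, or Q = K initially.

Q₀ = 0.004176; Q > K (proceeds reverse)

Q₀ = 0.004176 vs Keq = 4.9700e-05 ⇒ Q>K, reverse
Step 1:
                    A           D
  I              0.45      0.1234
  C           0.03153    -0.09458
  E            0.4815     0.02882
  solve Keq expr → x = -0.03153; check Q = 4.9700e-05
Then add 0.2194 M of A.
Step 2:
                    A           D
  I            0.7009     0.02882
  C         -0.001274    0.003822
  E            0.6997     0.03264
  solve Keq expr → x = 0.001274; check Q = 4.9700e-05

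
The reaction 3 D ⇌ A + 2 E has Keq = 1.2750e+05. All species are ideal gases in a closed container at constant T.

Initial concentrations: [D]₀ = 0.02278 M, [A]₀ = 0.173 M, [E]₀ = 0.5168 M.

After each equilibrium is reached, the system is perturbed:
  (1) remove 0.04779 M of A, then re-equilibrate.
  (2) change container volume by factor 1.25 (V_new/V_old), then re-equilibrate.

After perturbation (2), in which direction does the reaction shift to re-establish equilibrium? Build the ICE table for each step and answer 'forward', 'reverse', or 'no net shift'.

Direction: no net shift

Q₀ = 3909 vs Keq = 1.2750e+05 ⇒ Q<K, forward
Step 1:
                  D         A         E
  init      0.02278     0.173    0.5168
  Δ        -0.01548  0.005162   0.01032
  eq       0.007295    0.1782    0.5271
  solve Keq expr → x = 0.005162; check Q = 1.2750e+05
Then remove 0.04779 M of A.
Step 2:
                  D         A         E
  init     0.007295    0.1304    0.5271
  Δ       -7.1330e-04 2.3777e-04 4.7554e-04
  eq       0.006582    0.1306    0.5276
  solve Keq expr → x = 2.3777e-04; check Q = 1.2750e+05
Then change container volume by factor 1.25 (V_new/V_old).
Step 3:
                  D         A         E
  init     0.005266    0.1045    0.4221
  Δ               0         0         0
  eq       0.005266    0.1045    0.4221
  solve Keq expr → x = 0; check Q = 1.2750e+05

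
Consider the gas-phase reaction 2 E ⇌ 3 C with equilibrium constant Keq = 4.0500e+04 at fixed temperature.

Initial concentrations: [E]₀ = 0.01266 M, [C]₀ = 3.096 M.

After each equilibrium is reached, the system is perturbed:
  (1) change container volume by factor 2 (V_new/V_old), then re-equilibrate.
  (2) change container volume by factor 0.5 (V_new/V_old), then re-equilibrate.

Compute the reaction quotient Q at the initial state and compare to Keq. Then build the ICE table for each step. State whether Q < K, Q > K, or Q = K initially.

Q₀ = 1.8516e+05; Q > K (proceeds reverse)

Q₀ = 1.8516e+05 vs Keq = 4.0500e+04 ⇒ Q>K, reverse
Step 1:
                  E         C
  init      0.01266     3.096
  Δ         0.01413   -0.0212
  eq        0.02679     3.075
  solve Keq expr → x = -0.007066; check Q = 4.0500e+04
Then change container volume by factor 2 (V_new/V_old).
Step 2:
                  E         C
  init       0.0134     1.537
  Δ        -0.00387  0.005805
  eq       0.009526     1.543
  solve Keq expr → x = 0.001935; check Q = 4.0500e+04
Then change container volume by factor 0.5 (V_new/V_old).
Step 3:
                  E         C
  init      0.01905     3.086
  Δ         0.00774  -0.01161
  eq        0.02679     3.075
  solve Keq expr → x = -0.00387; check Q = 4.0500e+04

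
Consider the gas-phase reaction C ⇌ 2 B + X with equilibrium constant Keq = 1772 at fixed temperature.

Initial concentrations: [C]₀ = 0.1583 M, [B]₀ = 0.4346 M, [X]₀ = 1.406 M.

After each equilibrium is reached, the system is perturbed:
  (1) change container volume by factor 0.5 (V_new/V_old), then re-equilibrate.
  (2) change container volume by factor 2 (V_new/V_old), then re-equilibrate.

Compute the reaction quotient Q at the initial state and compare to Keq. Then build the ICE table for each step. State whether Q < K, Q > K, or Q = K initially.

Q₀ = 1.678 vs Keq = 1772 ⇒ Q<K, forward
Step 1:
                    C           B           X
  I            0.1583      0.4346       1.406
  C           -0.1578      0.3156      0.1578
  E        4.9668e-04      0.7502       1.564
  solve Keq expr → x = 0.1578; check Q = 1772
Then change container volume by factor 0.5 (V_new/V_old).
Step 2:
                    C           B           X
  I        9.9337e-04         1.5       3.128
  C          0.002945   -0.005891   -0.002945
  E          0.003939       1.495       3.125
  solve Keq expr → x = -0.002945; check Q = 1772
Then change container volume by factor 2 (V_new/V_old).
Step 3:
                    C           B           X
  I          0.001969      0.7473       1.562
  C         -0.001473    0.002945    0.001473
  E        4.9668e-04      0.7502       1.564
  solve Keq expr → x = 0.001473; check Q = 1772

Q₀ = 1.678; Q < K (proceeds forward)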